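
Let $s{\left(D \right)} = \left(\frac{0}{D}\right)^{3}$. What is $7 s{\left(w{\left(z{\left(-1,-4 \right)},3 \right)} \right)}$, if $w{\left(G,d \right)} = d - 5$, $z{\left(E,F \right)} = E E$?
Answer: $0$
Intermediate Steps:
$z{\left(E,F \right)} = E^{2}$
$w{\left(G,d \right)} = -5 + d$ ($w{\left(G,d \right)} = d - 5 = -5 + d$)
$s{\left(D \right)} = 0$ ($s{\left(D \right)} = 0^{3} = 0$)
$7 s{\left(w{\left(z{\left(-1,-4 \right)},3 \right)} \right)} = 7 \cdot 0 = 0$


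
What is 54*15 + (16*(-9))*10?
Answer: -630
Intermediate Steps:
54*15 + (16*(-9))*10 = 810 - 144*10 = 810 - 1440 = -630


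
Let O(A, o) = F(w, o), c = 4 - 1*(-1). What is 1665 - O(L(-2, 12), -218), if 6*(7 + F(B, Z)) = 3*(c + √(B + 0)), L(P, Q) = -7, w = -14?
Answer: 3339/2 - I*√14/2 ≈ 1669.5 - 1.8708*I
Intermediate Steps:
c = 5 (c = 4 + 1 = 5)
F(B, Z) = -9/2 + √B/2 (F(B, Z) = -7 + (3*(5 + √(B + 0)))/6 = -7 + (3*(5 + √B))/6 = -7 + (15 + 3*√B)/6 = -7 + (5/2 + √B/2) = -9/2 + √B/2)
O(A, o) = -9/2 + I*√14/2 (O(A, o) = -9/2 + √(-14)/2 = -9/2 + (I*√14)/2 = -9/2 + I*√14/2)
1665 - O(L(-2, 12), -218) = 1665 - (-9/2 + I*√14/2) = 1665 + (9/2 - I*√14/2) = 3339/2 - I*√14/2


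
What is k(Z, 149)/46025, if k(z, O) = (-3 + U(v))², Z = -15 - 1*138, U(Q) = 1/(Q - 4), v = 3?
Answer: 16/46025 ≈ 0.00034764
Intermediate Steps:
U(Q) = 1/(-4 + Q)
Z = -153 (Z = -15 - 138 = -153)
k(z, O) = 16 (k(z, O) = (-3 + 1/(-4 + 3))² = (-3 + 1/(-1))² = (-3 - 1)² = (-4)² = 16)
k(Z, 149)/46025 = 16/46025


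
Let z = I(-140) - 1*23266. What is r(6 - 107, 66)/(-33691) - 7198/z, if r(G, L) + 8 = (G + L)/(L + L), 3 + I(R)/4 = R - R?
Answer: 16018214137/51761100468 ≈ 0.30946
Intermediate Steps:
I(R) = -12 (I(R) = -12 + 4*(R - R) = -12 + 4*0 = -12 + 0 = -12)
r(G, L) = -8 + (G + L)/(2*L) (r(G, L) = -8 + (G + L)/(L + L) = -8 + (G + L)/((2*L)) = -8 + (G + L)*(1/(2*L)) = -8 + (G + L)/(2*L))
z = -23278 (z = -12 - 1*23266 = -12 - 23266 = -23278)
r(6 - 107, 66)/(-33691) - 7198/z = ((½)*((6 - 107) - 15*66)/66)/(-33691) - 7198/(-23278) = ((½)*(1/66)*(-101 - 990))*(-1/33691) - 7198*(-1/23278) = ((½)*(1/66)*(-1091))*(-1/33691) + 3599/11639 = -1091/132*(-1/33691) + 3599/11639 = 1091/4447212 + 3599/11639 = 16018214137/51761100468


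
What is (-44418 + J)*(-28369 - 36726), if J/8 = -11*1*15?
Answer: 2977315110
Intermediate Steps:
J = -1320 (J = 8*(-11*1*15) = 8*(-11*15) = 8*(-165) = -1320)
(-44418 + J)*(-28369 - 36726) = (-44418 - 1320)*(-28369 - 36726) = -45738*(-65095) = 2977315110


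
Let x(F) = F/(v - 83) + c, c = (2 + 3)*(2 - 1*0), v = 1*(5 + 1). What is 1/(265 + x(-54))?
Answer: 77/21229 ≈ 0.0036271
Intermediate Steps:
v = 6 (v = 1*6 = 6)
c = 10 (c = 5*(2 + 0) = 5*2 = 10)
x(F) = 10 - F/77 (x(F) = F/(6 - 83) + 10 = F/(-77) + 10 = -F/77 + 10 = 10 - F/77)
1/(265 + x(-54)) = 1/(265 + (10 - 1/77*(-54))) = 1/(265 + (10 + 54/77)) = 1/(265 + 824/77) = 1/(21229/77) = 77/21229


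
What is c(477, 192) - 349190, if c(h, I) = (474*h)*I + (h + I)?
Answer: 43062295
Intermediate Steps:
c(h, I) = I + h + 474*I*h (c(h, I) = 474*I*h + (I + h) = I + h + 474*I*h)
c(477, 192) - 349190 = (192 + 477 + 474*192*477) - 349190 = (192 + 477 + 43410816) - 349190 = 43411485 - 349190 = 43062295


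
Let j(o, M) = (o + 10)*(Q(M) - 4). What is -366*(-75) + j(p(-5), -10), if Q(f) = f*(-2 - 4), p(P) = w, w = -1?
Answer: 27954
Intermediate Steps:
p(P) = -1
Q(f) = -6*f (Q(f) = f*(-6) = -6*f)
j(o, M) = (-4 - 6*M)*(10 + o) (j(o, M) = (o + 10)*(-6*M - 4) = (10 + o)*(-4 - 6*M) = (-4 - 6*M)*(10 + o))
-366*(-75) + j(p(-5), -10) = -366*(-75) + (-40 - 60*(-10) - 4*(-1) - 6*(-10)*(-1)) = 27450 + (-40 + 600 + 4 - 60) = 27450 + 504 = 27954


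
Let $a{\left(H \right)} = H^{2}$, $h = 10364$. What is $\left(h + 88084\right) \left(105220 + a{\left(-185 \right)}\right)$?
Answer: $13728081360$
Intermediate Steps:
$\left(h + 88084\right) \left(105220 + a{\left(-185 \right)}\right) = \left(10364 + 88084\right) \left(105220 + \left(-185\right)^{2}\right) = 98448 \left(105220 + 34225\right) = 98448 \cdot 139445 = 13728081360$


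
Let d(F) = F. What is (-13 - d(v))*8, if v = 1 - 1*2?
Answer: -96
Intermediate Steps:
v = -1 (v = 1 - 2 = -1)
(-13 - d(v))*8 = (-13 - 1*(-1))*8 = (-13 + 1)*8 = -12*8 = -96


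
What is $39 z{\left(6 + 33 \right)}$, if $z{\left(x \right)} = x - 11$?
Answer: $1092$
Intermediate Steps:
$z{\left(x \right)} = -11 + x$ ($z{\left(x \right)} = x - 11 = -11 + x$)
$39 z{\left(6 + 33 \right)} = 39 \left(-11 + \left(6 + 33\right)\right) = 39 \left(-11 + 39\right) = 39 \cdot 28 = 1092$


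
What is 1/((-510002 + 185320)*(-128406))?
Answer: 1/41691116892 ≈ 2.3986e-11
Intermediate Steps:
1/((-510002 + 185320)*(-128406)) = -1/128406/(-324682) = -1/324682*(-1/128406) = 1/41691116892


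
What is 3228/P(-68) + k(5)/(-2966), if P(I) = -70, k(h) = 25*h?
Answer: -4791499/103810 ≈ -46.156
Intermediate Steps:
3228/P(-68) + k(5)/(-2966) = 3228/(-70) + (25*5)/(-2966) = 3228*(-1/70) + 125*(-1/2966) = -1614/35 - 125/2966 = -4791499/103810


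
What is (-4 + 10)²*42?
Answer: 1512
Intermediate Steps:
(-4 + 10)²*42 = 6²*42 = 36*42 = 1512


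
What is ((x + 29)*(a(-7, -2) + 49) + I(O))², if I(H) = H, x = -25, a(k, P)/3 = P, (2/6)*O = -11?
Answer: 19321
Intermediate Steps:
O = -33 (O = 3*(-11) = -33)
a(k, P) = 3*P
((x + 29)*(a(-7, -2) + 49) + I(O))² = ((-25 + 29)*(3*(-2) + 49) - 33)² = (4*(-6 + 49) - 33)² = (4*43 - 33)² = (172 - 33)² = 139² = 19321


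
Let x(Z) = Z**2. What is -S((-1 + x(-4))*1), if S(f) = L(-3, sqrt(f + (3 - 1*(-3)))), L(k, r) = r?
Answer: -sqrt(21) ≈ -4.5826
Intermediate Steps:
S(f) = sqrt(6 + f) (S(f) = sqrt(f + (3 - 1*(-3))) = sqrt(f + (3 + 3)) = sqrt(f + 6) = sqrt(6 + f))
-S((-1 + x(-4))*1) = -sqrt(6 + (-1 + (-4)**2)*1) = -sqrt(6 + (-1 + 16)*1) = -sqrt(6 + 15*1) = -sqrt(6 + 15) = -sqrt(21)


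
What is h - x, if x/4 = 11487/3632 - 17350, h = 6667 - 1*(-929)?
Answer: 69900881/908 ≈ 76983.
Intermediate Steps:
h = 7596 (h = 6667 + 929 = 7596)
x = -63003713/908 (x = 4*(11487/3632 - 17350) = 4*(-63003713/3632) = -63003713/908 ≈ -69387.)
h - x = 7596 - 1*(-63003713/908) = 7596 + 63003713/908 = 69900881/908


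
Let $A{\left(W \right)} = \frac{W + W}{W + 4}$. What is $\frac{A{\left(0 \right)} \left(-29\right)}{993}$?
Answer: $0$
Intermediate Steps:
$A{\left(W \right)} = \frac{2 W}{4 + W}$
$\frac{A{\left(0 \right)} \left(-29\right)}{993} = \frac{2 \cdot 0 \frac{1}{4 + 0} \left(-29\right)}{993} = 2 \cdot 0 \cdot \frac{1}{4} \left(-29\right) \frac{1}{993} = 0 \left(-29\right) \frac{1}{993} = 0 \cdot \frac{1}{993} = 0$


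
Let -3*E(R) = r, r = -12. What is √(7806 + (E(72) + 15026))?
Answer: 2*√5709 ≈ 151.12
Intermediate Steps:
E(R) = 4 (E(R) = -⅓*(-12) = 4)
√(7806 + (E(72) + 15026)) = √(7806 + (4 + 15026)) = √(7806 + 15030) = √22836 = 2*√5709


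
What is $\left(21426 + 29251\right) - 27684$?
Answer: $22993$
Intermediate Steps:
$\left(21426 + 29251\right) - 27684 = 50677 - 27684 = 22993$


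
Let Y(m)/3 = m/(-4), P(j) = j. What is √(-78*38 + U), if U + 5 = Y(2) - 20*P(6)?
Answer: I*√12362/2 ≈ 55.592*I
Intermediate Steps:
Y(m) = -3*m/4 (Y(m) = 3*(m/(-4)) = 3*(m*(-¼)) = 3*(-m/4) = -3*m/4)
U = -253/2 (U = -5 + (-¾*2 - 20*6) = -5 + (-3/2 - 120) = -5 - 243/2 = -253/2 ≈ -126.50)
√(-78*38 + U) = √(-78*38 - 253/2) = √(-2964 - 253/2) = √(-6181/2) = I*√12362/2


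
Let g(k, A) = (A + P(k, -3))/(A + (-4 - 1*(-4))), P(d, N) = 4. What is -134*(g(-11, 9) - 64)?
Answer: 75442/9 ≈ 8382.4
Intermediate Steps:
g(k, A) = (4 + A)/A (g(k, A) = (A + 4)/(A + (-4 - 1*(-4))) = (4 + A)/(A + (-4 + 4)) = (4 + A)/(A + 0) = (4 + A)/A)
-134*(g(-11, 9) - 64) = -134*((4 + 9)/9 - 64) = -134*((1/9)*13 - 64) = -134*(13/9 - 64) = -134*(-563/9) = 75442/9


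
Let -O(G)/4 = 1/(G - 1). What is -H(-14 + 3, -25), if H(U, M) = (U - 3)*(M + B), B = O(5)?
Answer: -364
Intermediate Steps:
O(G) = -4/(-1 + G) (O(G) = -4/(G - 1) = -4/(-1 + G))
B = -1 (B = -4/(-1 + 5) = -4/4 = -4*¼ = -1)
H(U, M) = (-1 + M)*(-3 + U) (H(U, M) = (U - 3)*(M - 1) = (-3 + U)*(-1 + M) = (-1 + M)*(-3 + U))
-H(-14 + 3, -25) = -(3 - (-14 + 3) - 3*(-25) - 25*(-14 + 3)) = -(3 - 1*(-11) + 75 - 25*(-11)) = -(3 + 11 + 75 + 275) = -1*364 = -364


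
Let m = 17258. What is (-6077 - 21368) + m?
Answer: -10187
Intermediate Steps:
(-6077 - 21368) + m = (-6077 - 21368) + 17258 = -27445 + 17258 = -10187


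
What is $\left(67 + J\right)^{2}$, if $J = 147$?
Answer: $45796$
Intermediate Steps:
$\left(67 + J\right)^{2} = \left(67 + 147\right)^{2} = 214^{2} = 45796$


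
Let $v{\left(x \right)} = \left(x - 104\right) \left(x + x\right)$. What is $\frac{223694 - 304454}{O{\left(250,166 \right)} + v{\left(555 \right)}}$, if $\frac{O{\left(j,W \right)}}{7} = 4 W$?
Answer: $- \frac{40380}{252629} \approx -0.15984$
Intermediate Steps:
$v{\left(x \right)} = 2 x \left(-104 + x\right)$ ($v{\left(x \right)} = \left(-104 + x\right) 2 x = 2 x \left(-104 + x\right)$)
$O{\left(j,W \right)} = 28 W$ ($O{\left(j,W \right)} = 7 \cdot 4 W = 28 W$)
$\frac{223694 - 304454}{O{\left(250,166 \right)} + v{\left(555 \right)}} = \frac{223694 - 304454}{28 \cdot 166 + 2 \cdot 555 \left(-104 + 555\right)} = - \frac{80760}{4648 + 2 \cdot 555 \cdot 451} = - \frac{80760}{4648 + 500610} = - \frac{80760}{505258} = \left(-80760\right) \frac{1}{505258} = - \frac{40380}{252629}$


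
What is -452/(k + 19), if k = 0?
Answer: -452/19 ≈ -23.789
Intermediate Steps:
-452/(k + 19) = -452/(0 + 19) = -452/19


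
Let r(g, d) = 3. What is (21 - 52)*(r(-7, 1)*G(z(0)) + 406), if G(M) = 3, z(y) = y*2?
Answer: -12865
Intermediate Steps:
z(y) = 2*y
(21 - 52)*(r(-7, 1)*G(z(0)) + 406) = (21 - 52)*(3*3 + 406) = -31*(9 + 406) = -31*415 = -12865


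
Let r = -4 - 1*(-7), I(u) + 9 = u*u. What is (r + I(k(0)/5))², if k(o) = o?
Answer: 36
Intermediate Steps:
I(u) = -9 + u² (I(u) = -9 + u*u = -9 + u²)
r = 3 (r = -4 + 7 = 3)
(r + I(k(0)/5))² = (3 + (-9 + (0/5)²))² = (3 + (-9 + (0*(⅕))²))² = (3 + (-9 + 0²))² = (3 + (-9 + 0))² = (3 - 9)² = (-6)² = 36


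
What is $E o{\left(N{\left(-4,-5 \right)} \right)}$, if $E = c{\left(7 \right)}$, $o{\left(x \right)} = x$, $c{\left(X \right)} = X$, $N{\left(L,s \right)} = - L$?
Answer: $28$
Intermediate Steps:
$E = 7$
$E o{\left(N{\left(-4,-5 \right)} \right)} = 7 \left(\left(-1\right) \left(-4\right)\right) = 7 \cdot 4 = 28$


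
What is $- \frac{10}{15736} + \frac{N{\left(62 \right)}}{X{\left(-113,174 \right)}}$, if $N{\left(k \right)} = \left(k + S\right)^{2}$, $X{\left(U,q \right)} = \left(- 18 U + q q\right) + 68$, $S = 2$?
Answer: $\frac{16032719}{127375052} \approx 0.12587$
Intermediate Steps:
$X{\left(U,q \right)} = 68 + q^{2} - 18 U$ ($X{\left(U,q \right)} = \left(- 18 U + q^{2}\right) + 68 = \left(q^{2} - 18 U\right) + 68 = 68 + q^{2} - 18 U$)
$N{\left(k \right)} = \left(2 + k\right)^{2}$ ($N{\left(k \right)} = \left(k + 2\right)^{2} = \left(2 + k\right)^{2}$)
$- \frac{10}{15736} + \frac{N{\left(62 \right)}}{X{\left(-113,174 \right)}} = - \frac{10}{15736} + \frac{\left(2 + 62\right)^{2}}{68 + 174^{2} - -2034} = \left(-10\right) \frac{1}{15736} + \frac{64^{2}}{68 + 30276 + 2034} = - \frac{5}{7868} + \frac{4096}{32378} = - \frac{5}{7868} + 4096 \cdot \frac{1}{32378} = - \frac{5}{7868} + \frac{2048}{16189} = \frac{16032719}{127375052}$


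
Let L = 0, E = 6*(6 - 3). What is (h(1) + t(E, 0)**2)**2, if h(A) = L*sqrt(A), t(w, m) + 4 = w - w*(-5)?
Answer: 116985856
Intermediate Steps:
E = 18 (E = 6*3 = 18)
t(w, m) = -4 + 6*w (t(w, m) = -4 + (w - w*(-5)) = -4 + (w - (-5)*w) = -4 + (w + 5*w) = -4 + 6*w)
h(A) = 0 (h(A) = 0*sqrt(A) = 0)
(h(1) + t(E, 0)**2)**2 = (0 + (-4 + 6*18)**2)**2 = (0 + (-4 + 108)**2)**2 = (0 + 104**2)**2 = (0 + 10816)**2 = 10816**2 = 116985856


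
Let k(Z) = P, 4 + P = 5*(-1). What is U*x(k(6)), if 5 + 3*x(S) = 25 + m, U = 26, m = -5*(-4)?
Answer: 1040/3 ≈ 346.67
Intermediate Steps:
P = -9 (P = -4 + 5*(-1) = -4 - 5 = -9)
m = 20
k(Z) = -9
x(S) = 40/3 (x(S) = -5/3 + (25 + 20)/3 = -5/3 + (⅓)*45 = -5/3 + 15 = 40/3)
U*x(k(6)) = 26*(40/3) = 1040/3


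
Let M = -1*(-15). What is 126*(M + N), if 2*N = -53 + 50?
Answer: 1701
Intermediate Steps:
M = 15
N = -3/2 (N = (-53 + 50)/2 = (1/2)*(-3) = -3/2 ≈ -1.5000)
126*(M + N) = 126*(15 - 3/2) = 126*(27/2) = 1701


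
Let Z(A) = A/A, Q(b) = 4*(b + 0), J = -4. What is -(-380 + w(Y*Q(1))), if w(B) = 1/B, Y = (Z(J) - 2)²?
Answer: 1519/4 ≈ 379.75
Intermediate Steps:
Q(b) = 4*b
Z(A) = 1
Y = 1 (Y = (1 - 2)² = (-1)² = 1)
-(-380 + w(Y*Q(1))) = -(-380 + 1/(1*(4*1))) = -(-380 + 1/(1*4)) = -(-380 + 1/4) = -(-380 + ¼) = -1*(-1519/4) = 1519/4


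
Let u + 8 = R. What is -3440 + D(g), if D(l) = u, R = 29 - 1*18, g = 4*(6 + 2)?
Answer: -3437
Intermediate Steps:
g = 32 (g = 4*8 = 32)
R = 11 (R = 29 - 18 = 11)
u = 3 (u = -8 + 11 = 3)
D(l) = 3
-3440 + D(g) = -3440 + 3 = -3437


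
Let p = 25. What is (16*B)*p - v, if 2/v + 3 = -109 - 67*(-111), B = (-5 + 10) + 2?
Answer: 20509998/7325 ≈ 2800.0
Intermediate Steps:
B = 7 (B = 5 + 2 = 7)
v = 2/7325 (v = 2/(-3 + (-109 - 67*(-111))) = 2/(-3 + (-109 + 7437)) = 2/(-3 + 7328) = 2/7325 ≈ 0.00027304)
(16*B)*p - v = (16*7)*25 - 1*2/7325 = 112*25 - 2/7325 = 2800 - 2/7325 = 20509998/7325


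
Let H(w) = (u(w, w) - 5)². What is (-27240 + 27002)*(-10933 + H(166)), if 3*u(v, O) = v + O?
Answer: -497896/9 ≈ -55322.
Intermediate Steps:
u(v, O) = O/3 + v/3 (u(v, O) = (v + O)/3 = (O + v)/3 = O/3 + v/3)
H(w) = (-5 + 2*w/3)² (H(w) = ((w/3 + w/3) - 5)² = (2*w/3 - 5)² = (-5 + 2*w/3)²)
(-27240 + 27002)*(-10933 + H(166)) = (-27240 + 27002)*(-10933 + (-15 + 2*166)²/9) = -238*(-10933 + (-15 + 332)²/9) = -238*(-10933 + (⅑)*317²) = -238*(-10933 + (⅑)*100489) = -238*(-10933 + 100489/9) = -238*2092/9 = -497896/9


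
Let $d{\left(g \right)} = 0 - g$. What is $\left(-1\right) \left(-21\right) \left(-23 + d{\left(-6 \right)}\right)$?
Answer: $-357$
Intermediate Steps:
$d{\left(g \right)} = - g$
$\left(-1\right) \left(-21\right) \left(-23 + d{\left(-6 \right)}\right) = \left(-1\right) \left(-21\right) \left(-23 - -6\right) = 21 \left(-23 + 6\right) = 21 \left(-17\right) = -357$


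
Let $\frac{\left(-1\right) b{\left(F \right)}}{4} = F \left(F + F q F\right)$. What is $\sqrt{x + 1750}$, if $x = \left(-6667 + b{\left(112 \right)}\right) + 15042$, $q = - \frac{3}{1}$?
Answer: $\sqrt{16819085} \approx 4101.1$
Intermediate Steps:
$q = -3$ ($q = \left(-3\right) 1 = -3$)
$b{\left(F \right)} = - 4 F \left(F - 3 F^{2}\right)$ ($b{\left(F \right)} = - 4 F \left(F + F \left(-3\right) F\right) = - 4 F \left(F + - 3 F F\right) = - 4 F \left(F - 3 F^{2}\right)$)
$x = 16817335$ ($x = \left(-6667 + 112^{2} \left(-4 + 12 \cdot 112\right)\right) + 15042 = \left(-6667 + 12544 \left(-4 + 1344\right)\right) + 15042 = \left(-6667 + 12544 \cdot 1340\right) + 15042 = \left(-6667 + 16808960\right) + 15042 = 16802293 + 15042 = 16817335$)
$\sqrt{x + 1750} = \sqrt{16817335 + 1750} = \sqrt{16819085}$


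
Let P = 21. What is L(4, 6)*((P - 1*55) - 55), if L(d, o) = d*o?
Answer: -2136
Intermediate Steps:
L(4, 6)*((P - 1*55) - 55) = (4*6)*((21 - 1*55) - 55) = 24*((21 - 55) - 55) = 24*(-34 - 55) = 24*(-89) = -2136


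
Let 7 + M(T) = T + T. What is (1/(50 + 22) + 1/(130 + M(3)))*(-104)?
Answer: -871/387 ≈ -2.2506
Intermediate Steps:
M(T) = -7 + 2*T (M(T) = -7 + (T + T) = -7 + 2*T)
(1/(50 + 22) + 1/(130 + M(3)))*(-104) = (1/(50 + 22) + 1/(130 + (-7 + 2*3)))*(-104) = (1/72 + 1/(130 + (-7 + 6)))*(-104) = (1/72 + 1/(130 - 1))*(-104) = (1/72 + 1/129)*(-104) = (67/3096)*(-104) = -871/387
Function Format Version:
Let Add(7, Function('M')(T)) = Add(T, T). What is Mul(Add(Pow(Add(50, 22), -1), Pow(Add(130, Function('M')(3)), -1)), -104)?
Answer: Rational(-871, 387) ≈ -2.2506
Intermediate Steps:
Function('M')(T) = Add(-7, Mul(2, T)) (Function('M')(T) = Add(-7, Add(T, T)) = Add(-7, Mul(2, T)))
Mul(Add(Pow(Add(50, 22), -1), Pow(Add(130, Function('M')(3)), -1)), -104) = Mul(Add(Pow(Add(50, 22), -1), Pow(Add(130, Add(-7, Mul(2, 3))), -1)), -104) = Mul(Add(Pow(72, -1), Pow(Add(130, Add(-7, 6)), -1)), -104) = Mul(Add(Rational(1, 72), Pow(Add(130, -1), -1)), -104) = Mul(Add(Rational(1, 72), Pow(129, -1)), -104) = Mul(Add(Rational(1, 72), Rational(1, 129)), -104) = Mul(Rational(67, 3096), -104) = Rational(-871, 387)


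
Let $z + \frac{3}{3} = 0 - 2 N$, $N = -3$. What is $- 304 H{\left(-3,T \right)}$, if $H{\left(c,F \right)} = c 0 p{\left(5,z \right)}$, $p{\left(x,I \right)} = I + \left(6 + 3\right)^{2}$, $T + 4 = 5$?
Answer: $0$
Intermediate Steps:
$T = 1$ ($T = -4 + 5 = 1$)
$z = 5$ ($z = -1 + \left(0 - -6\right) = -1 + \left(0 + 6\right) = -1 + 6 = 5$)
$p{\left(x,I \right)} = 81 + I$ ($p{\left(x,I \right)} = I + 9^{2} = I + 81 = 81 + I$)
$H{\left(c,F \right)} = 0$ ($H{\left(c,F \right)} = c 0 \left(81 + 5\right) = 0 \cdot 86 = 0$)
$- 304 H{\left(-3,T \right)} = \left(-304\right) 0 = 0$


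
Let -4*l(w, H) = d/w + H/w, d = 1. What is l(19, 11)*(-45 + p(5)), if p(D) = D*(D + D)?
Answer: -15/19 ≈ -0.78947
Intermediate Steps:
l(w, H) = -1/(4*w) - H/(4*w) (l(w, H) = -(1/w + H/w)/4 = -1/(4*w) - H/(4*w))
p(D) = 2*D**2 (p(D) = D*(2*D) = 2*D**2)
l(19, 11)*(-45 + p(5)) = ((1/4)*(-1 - 1*11)/19)*(-45 + 2*5**2) = ((1/4)*(1/19)*(-1 - 11))*(-45 + 2*25) = ((1/4)*(1/19)*(-12))*(-45 + 50) = -3/19*5 = -15/19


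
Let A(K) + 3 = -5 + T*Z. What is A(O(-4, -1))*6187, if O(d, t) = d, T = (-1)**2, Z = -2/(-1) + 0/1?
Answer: -37122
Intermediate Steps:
Z = 2 (Z = -2*(-1) + 0*1 = 2 + 0 = 2)
T = 1
A(K) = -6 (A(K) = -3 + (-5 + 1*2) = -3 + (-5 + 2) = -3 - 3 = -6)
A(O(-4, -1))*6187 = -6*6187 = -37122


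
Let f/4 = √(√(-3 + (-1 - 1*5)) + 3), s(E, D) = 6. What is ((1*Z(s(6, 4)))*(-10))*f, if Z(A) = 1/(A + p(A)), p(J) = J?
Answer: -10*√(3 + 3*I)/3 ≈ -6.3433 - 2.6275*I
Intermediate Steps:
Z(A) = 1/(2*A) (Z(A) = 1/(A + A) = 1/(2*A))
f = 4*√(3 + 3*I) (f = 4*√(√(-3 + (-1 - 1*5)) + 3) = 4*√(√(-3 + (-1 - 5)) + 3) = 4*√(√(-3 - 6) + 3) = 4*√(√(-9) + 3) = 4*√(3*I + 3) = 4*√(3 + 3*I) ≈ 7.6119 + 3.153*I)
((1*Z(s(6, 4)))*(-10))*f = ((1*((½)/6))*(-10))*(4*√(3 + 3*I)) = ((1*((½)*(⅙)))*(-10))*(4*√(3 + 3*I)) = ((1*(1/12))*(-10))*(4*√(3 + 3*I)) = ((1/12)*(-10))*(4*√(3 + 3*I)) = -10*√(3 + 3*I)/3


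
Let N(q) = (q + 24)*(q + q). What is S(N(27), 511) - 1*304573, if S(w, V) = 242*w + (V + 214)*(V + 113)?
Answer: 814295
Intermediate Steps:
N(q) = 2*q*(24 + q) (N(q) = (24 + q)*(2*q) = 2*q*(24 + q))
S(w, V) = 242*w + (113 + V)*(214 + V) (S(w, V) = 242*w + (214 + V)*(113 + V) = 242*w + (113 + V)*(214 + V))
S(N(27), 511) - 1*304573 = (24182 + 511**2 + 242*(2*27*(24 + 27)) + 327*511) - 1*304573 = (24182 + 261121 + 242*(2*27*51) + 167097) - 304573 = (24182 + 261121 + 242*2754 + 167097) - 304573 = (24182 + 261121 + 666468 + 167097) - 304573 = 1118868 - 304573 = 814295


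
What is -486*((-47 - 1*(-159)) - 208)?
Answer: 46656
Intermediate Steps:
-486*((-47 - 1*(-159)) - 208) = -486*((-47 + 159) - 208) = -486*(112 - 208) = -486*(-96) = 46656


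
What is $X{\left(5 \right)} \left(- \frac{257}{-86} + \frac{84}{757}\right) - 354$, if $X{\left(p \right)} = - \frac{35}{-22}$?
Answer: $- \frac{45450211}{130204} \approx -349.07$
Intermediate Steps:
$X{\left(p \right)} = \frac{35}{22}$ ($X{\left(p \right)} = \left(-35\right) \left(- \frac{1}{22}\right) = \frac{35}{22}$)
$X{\left(5 \right)} \left(- \frac{257}{-86} + \frac{84}{757}\right) - 354 = \frac{35 \left(- \frac{257}{-86} + \frac{84}{757}\right)}{22} - 354 = \frac{35 \left(\left(-257\right) \left(- \frac{1}{86}\right) + 84 \cdot \frac{1}{757}\right)}{22} - 354 = \frac{35 \left(\frac{257}{86} + \frac{84}{757}\right)}{22} - 354 = \frac{35}{22} \cdot \frac{201773}{65102} - 354 = \frac{642005}{130204} - 354 = - \frac{45450211}{130204}$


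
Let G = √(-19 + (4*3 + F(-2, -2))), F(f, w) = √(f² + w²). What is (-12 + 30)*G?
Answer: 18*√(-7 + 2*√2) ≈ 36.764*I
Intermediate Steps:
G = √(-7 + 2*√2) (G = √(-19 + (4*3 + √((-2)² + (-2)²))) = √(-19 + (12 + √(4 + 4))) = √(-19 + (12 + √8)) = √(-19 + (12 + 2*√2)) = √(-7 + 2*√2) ≈ 2.0424*I)
(-12 + 30)*G = (-12 + 30)*√(-7 + 2*√2) = 18*√(-7 + 2*√2)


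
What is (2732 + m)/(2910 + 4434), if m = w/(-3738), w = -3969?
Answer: 486485/1307232 ≈ 0.37215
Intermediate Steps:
m = 189/178 (m = -3969/(-3738) = -3969*(-1/3738) = 189/178 ≈ 1.0618)
(2732 + m)/(2910 + 4434) = (2732 + 189/178)/(2910 + 4434) = (486485/178)/7344 = (486485/178)*(1/7344) = 486485/1307232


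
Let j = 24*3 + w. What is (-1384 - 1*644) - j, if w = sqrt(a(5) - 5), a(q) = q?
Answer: -2100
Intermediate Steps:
w = 0 (w = sqrt(5 - 5) = sqrt(0) = 0)
j = 72 (j = 24*3 + 0 = 72 + 0 = 72)
(-1384 - 1*644) - j = (-1384 - 1*644) - 1*72 = (-1384 - 644) - 72 = -2028 - 72 = -2100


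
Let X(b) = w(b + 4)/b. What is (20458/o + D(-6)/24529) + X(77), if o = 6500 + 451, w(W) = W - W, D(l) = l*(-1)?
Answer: 501855988/170501079 ≈ 2.9434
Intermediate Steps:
D(l) = -l
w(W) = 0
X(b) = 0 (X(b) = 0/b = 0)
o = 6951
(20458/o + D(-6)/24529) + X(77) = (20458/6951 - 1*(-6)/24529) + 0 = (20458*(1/6951) + 6*(1/24529)) + 0 = (20458/6951 + 6/24529) + 0 = 501855988/170501079 + 0 = 501855988/170501079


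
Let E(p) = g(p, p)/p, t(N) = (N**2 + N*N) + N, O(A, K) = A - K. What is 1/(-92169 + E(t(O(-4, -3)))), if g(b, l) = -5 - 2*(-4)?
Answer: -1/92166 ≈ -1.0850e-5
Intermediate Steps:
t(N) = N + 2*N**2 (t(N) = (N**2 + N**2) + N = 2*N**2 + N = N + 2*N**2)
g(b, l) = 3 (g(b, l) = -5 + 8 = 3)
E(p) = 3/p
1/(-92169 + E(t(O(-4, -3)))) = 1/(-92169 + 3/(((-4 - 1*(-3))*(1 + 2*(-4 - 1*(-3)))))) = 1/(-92169 + 3/(((-4 + 3)*(1 + 2*(-4 + 3))))) = 1/(-92169 + 3/((-(1 + 2*(-1))))) = 1/(-92169 + 3/((-(1 - 2)))) = 1/(-92169 + 3/((-1*(-1)))) = 1/(-92169 + 3/1) = 1/(-92169 + 3*1) = 1/(-92169 + 3) = 1/(-92166) = -1/92166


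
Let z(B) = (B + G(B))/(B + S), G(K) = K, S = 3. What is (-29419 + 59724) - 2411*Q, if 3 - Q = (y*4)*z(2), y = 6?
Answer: 346816/5 ≈ 69363.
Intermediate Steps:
z(B) = 2*B/(3 + B) (z(B) = (B + B)/(B + 3) = (2*B)/(3 + B) = 2*B/(3 + B))
Q = -81/5 (Q = 3 - 6*4*2*2/(3 + 2) = 3 - 24*2*2/5 = 3 - 24*2*2*(1/5) = 3 - 24*4/5 = 3 - 1*96/5 = 3 - 96/5 = -81/5 ≈ -16.200)
(-29419 + 59724) - 2411*Q = (-29419 + 59724) - 2411*(-81)/5 = 30305 - 1*(-195291/5) = 30305 + 195291/5 = 346816/5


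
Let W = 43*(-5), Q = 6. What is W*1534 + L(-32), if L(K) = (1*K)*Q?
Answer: -330002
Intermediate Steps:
L(K) = 6*K (L(K) = (1*K)*6 = K*6 = 6*K)
W = -215
W*1534 + L(-32) = -215*1534 + 6*(-32) = -329810 - 192 = -330002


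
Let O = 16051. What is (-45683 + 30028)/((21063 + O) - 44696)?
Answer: 15655/7582 ≈ 2.0648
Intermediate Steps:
(-45683 + 30028)/((21063 + O) - 44696) = (-45683 + 30028)/((21063 + 16051) - 44696) = -15655/(37114 - 44696) = -15655/(-7582) = -15655*(-1/7582) = 15655/7582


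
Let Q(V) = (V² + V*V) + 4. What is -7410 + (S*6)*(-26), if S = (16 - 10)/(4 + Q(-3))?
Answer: -7446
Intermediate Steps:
Q(V) = 4 + 2*V² (Q(V) = (V² + V²) + 4 = 2*V² + 4 = 4 + 2*V²)
S = 3/13 (S = (16 - 10)/(4 + (4 + 2*(-3)²)) = 6/(4 + (4 + 2*9)) = 6/(4 + (4 + 18)) = 6/(4 + 22) = 6/26 = 6*(1/26) = 3/13 ≈ 0.23077)
-7410 + (S*6)*(-26) = -7410 + ((3/13)*6)*(-26) = -7410 + (18/13)*(-26) = -7410 - 36 = -7446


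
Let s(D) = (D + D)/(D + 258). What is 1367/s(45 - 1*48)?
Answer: -116195/2 ≈ -58098.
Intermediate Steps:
s(D) = 2*D/(258 + D) (s(D) = (2*D)/(258 + D) = 2*D/(258 + D))
1367/s(45 - 1*48) = 1367/((2*(45 - 1*48)/(258 + (45 - 1*48)))) = 1367/((2*(45 - 48)/(258 + (45 - 48)))) = 1367/((2*(-3)/(258 - 3))) = 1367/((2*(-3)/255)) = 1367/((2*(-3)*(1/255))) = 1367/(-2/85) = 1367*(-85/2) = -116195/2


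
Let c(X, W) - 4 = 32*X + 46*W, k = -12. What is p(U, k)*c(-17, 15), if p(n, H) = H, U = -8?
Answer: -1800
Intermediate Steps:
c(X, W) = 4 + 32*X + 46*W (c(X, W) = 4 + (32*X + 46*W) = 4 + 32*X + 46*W)
p(U, k)*c(-17, 15) = -12*(4 + 32*(-17) + 46*15) = -12*(4 - 544 + 690) = -12*150 = -1800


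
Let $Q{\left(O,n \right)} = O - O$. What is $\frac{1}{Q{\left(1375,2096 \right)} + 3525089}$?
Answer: $\frac{1}{3525089} \approx 2.8368 \cdot 10^{-7}$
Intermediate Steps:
$Q{\left(O,n \right)} = 0$
$\frac{1}{Q{\left(1375,2096 \right)} + 3525089} = \frac{1}{0 + 3525089} = \frac{1}{3525089}$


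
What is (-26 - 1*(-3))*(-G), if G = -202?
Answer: -4646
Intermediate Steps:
(-26 - 1*(-3))*(-G) = (-26 - 1*(-3))*(-1*(-202)) = (-26 + 3)*202 = -23*202 = -4646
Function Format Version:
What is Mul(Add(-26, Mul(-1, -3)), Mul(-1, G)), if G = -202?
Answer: -4646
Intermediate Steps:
Mul(Add(-26, Mul(-1, -3)), Mul(-1, G)) = Mul(Add(-26, Mul(-1, -3)), Mul(-1, -202)) = Mul(Add(-26, 3), 202) = Mul(-23, 202) = -4646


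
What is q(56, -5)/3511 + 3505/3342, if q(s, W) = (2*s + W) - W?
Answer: 12680359/11733762 ≈ 1.0807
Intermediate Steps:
q(s, W) = 2*s (q(s, W) = (W + 2*s) - W = 2*s)
q(56, -5)/3511 + 3505/3342 = (2*56)/3511 + 3505/3342 = 112*(1/3511) + 3505*(1/3342) = 112/3511 + 3505/3342 = 12680359/11733762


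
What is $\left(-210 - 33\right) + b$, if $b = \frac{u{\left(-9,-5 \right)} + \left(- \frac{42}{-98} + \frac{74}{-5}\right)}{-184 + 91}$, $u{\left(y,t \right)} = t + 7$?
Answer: $- \frac{790532}{3255} \approx -242.87$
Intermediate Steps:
$u{\left(y,t \right)} = 7 + t$
$b = \frac{433}{3255}$ ($b = \frac{\left(7 - 5\right) + \left(- \frac{42}{-98} + \frac{74}{-5}\right)}{-184 + 91} = \frac{2 + \left(\left(-42\right) \left(- \frac{1}{98}\right) + 74 \left(- \frac{1}{5}\right)\right)}{-93} = \left(2 + \left(\frac{3}{7} - \frac{74}{5}\right)\right) \left(- \frac{1}{93}\right) = \left(2 - \frac{503}{35}\right) \left(- \frac{1}{93}\right) = \left(- \frac{433}{35}\right) \left(- \frac{1}{93}\right) = \frac{433}{3255} \approx 0.13303$)
$\left(-210 - 33\right) + b = \left(-210 - 33\right) + \frac{433}{3255} = -243 + \frac{433}{3255} = - \frac{790532}{3255}$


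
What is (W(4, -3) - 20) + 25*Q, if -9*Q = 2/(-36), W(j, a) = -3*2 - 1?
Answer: -4349/162 ≈ -26.846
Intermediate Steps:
W(j, a) = -7 (W(j, a) = -6 - 1 = -7)
Q = 1/162 (Q = -2/(9*(-36)) = -2*(-1)/(9*36) = -⅑*(-1/18) = 1/162 ≈ 0.0061728)
(W(4, -3) - 20) + 25*Q = (-7 - 20) + 25*(1/162) = -27 + 25/162 = -4349/162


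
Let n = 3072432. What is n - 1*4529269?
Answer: -1456837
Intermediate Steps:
n - 1*4529269 = 3072432 - 1*4529269 = 3072432 - 4529269 = -1456837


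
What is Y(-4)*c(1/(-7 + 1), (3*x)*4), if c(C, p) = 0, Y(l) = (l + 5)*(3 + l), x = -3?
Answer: 0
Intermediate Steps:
Y(l) = (3 + l)*(5 + l) (Y(l) = (5 + l)*(3 + l) = (3 + l)*(5 + l))
Y(-4)*c(1/(-7 + 1), (3*x)*4) = (15 + (-4)² + 8*(-4))*0 = (15 + 16 - 32)*0 = -1*0 = 0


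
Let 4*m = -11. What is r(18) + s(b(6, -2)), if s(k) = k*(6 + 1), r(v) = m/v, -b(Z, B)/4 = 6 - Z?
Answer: -11/72 ≈ -0.15278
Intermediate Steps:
m = -11/4 (m = (¼)*(-11) = -11/4 ≈ -2.7500)
b(Z, B) = -24 + 4*Z (b(Z, B) = -4*(6 - Z) = -24 + 4*Z)
r(v) = -11/(4*v)
s(k) = 7*k (s(k) = k*7 = 7*k)
r(18) + s(b(6, -2)) = -11/4/18 + 7*(-24 + 4*6) = -11/4*1/18 + 7*(-24 + 24) = -11/72 + 7*0 = -11/72 + 0 = -11/72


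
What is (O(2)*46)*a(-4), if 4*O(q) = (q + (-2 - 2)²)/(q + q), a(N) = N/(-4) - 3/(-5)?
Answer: 414/5 ≈ 82.800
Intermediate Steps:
a(N) = ⅗ - N/4 (a(N) = N*(-¼) - 3*(-⅕) = -N/4 + ⅗ = ⅗ - N/4)
O(q) = (16 + q)/(8*q) (O(q) = ((q + (-2 - 2)²)/(q + q))/4 = ((q + (-4)²)/((2*q)))/4 = ((q + 16)*(1/(2*q)))/4 = ((16 + q)*(1/(2*q)))/4 = ((16 + q)/(2*q))/4 = (16 + q)/(8*q))
(O(2)*46)*a(-4) = (((⅛)*(16 + 2)/2)*46)*(⅗ - ¼*(-4)) = (((⅛)*(½)*18)*46)*(⅗ + 1) = ((9/8)*46)*(8/5) = (207/4)*(8/5) = 414/5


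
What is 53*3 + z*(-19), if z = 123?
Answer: -2178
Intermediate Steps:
53*3 + z*(-19) = 53*3 + 123*(-19) = 159 - 2337 = -2178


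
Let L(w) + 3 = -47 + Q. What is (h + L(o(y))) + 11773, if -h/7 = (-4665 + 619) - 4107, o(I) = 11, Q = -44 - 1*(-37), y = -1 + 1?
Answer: 68787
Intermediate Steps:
y = 0
Q = -7 (Q = -44 + 37 = -7)
h = 57071 (h = -7*((-4665 + 619) - 4107) = -7*(-4046 - 4107) = -7*(-8153) = 57071)
L(w) = -57 (L(w) = -3 + (-47 - 7) = -3 - 54 = -57)
(h + L(o(y))) + 11773 = (57071 - 57) + 11773 = 57014 + 11773 = 68787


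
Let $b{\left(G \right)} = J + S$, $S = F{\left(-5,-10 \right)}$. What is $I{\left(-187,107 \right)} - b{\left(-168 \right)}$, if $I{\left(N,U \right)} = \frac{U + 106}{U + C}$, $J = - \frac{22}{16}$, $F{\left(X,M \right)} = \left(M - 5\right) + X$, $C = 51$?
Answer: $\frac{14361}{632} \approx 22.723$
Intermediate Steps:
$F{\left(X,M \right)} = -5 + M + X$ ($F{\left(X,M \right)} = \left(-5 + M\right) + X = -5 + M + X$)
$S = -20$ ($S = -5 - 10 - 5 = -20$)
$J = - \frac{11}{8}$ ($J = \left(-22\right) \frac{1}{16} = - \frac{11}{8} \approx -1.375$)
$I{\left(N,U \right)} = \frac{106 + U}{51 + U}$ ($I{\left(N,U \right)} = \frac{U + 106}{U + 51} = \frac{106 + U}{51 + U}$)
$b{\left(G \right)} = - \frac{171}{8}$ ($b{\left(G \right)} = - \frac{11}{8} - 20 = - \frac{171}{8}$)
$I{\left(-187,107 \right)} - b{\left(-168 \right)} = \frac{106 + 107}{51 + 107} - - \frac{171}{8} = \frac{1}{158} \cdot 213 + \frac{171}{8} = \frac{213}{158} + \frac{171}{8} = \frac{14361}{632}$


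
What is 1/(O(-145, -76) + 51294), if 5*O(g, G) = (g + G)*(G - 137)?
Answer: 5/303543 ≈ 1.6472e-5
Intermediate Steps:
O(g, G) = (-137 + G)*(G + g)/5 (O(g, G) = ((g + G)*(G - 137))/5 = ((G + g)*(-137 + G))/5 = ((-137 + G)*(G + g))/5 = (-137 + G)*(G + g)/5)
1/(O(-145, -76) + 51294) = 1/((-137/5*(-76) - 137/5*(-145) + (⅕)*(-76)² + (⅕)*(-76)*(-145)) + 51294) = 1/((10412/5 + 3973 + (⅕)*5776 + 2204) + 51294) = 1/((10412/5 + 3973 + 5776/5 + 2204) + 51294) = 1/(47073/5 + 51294) = 1/(303543/5) = 5/303543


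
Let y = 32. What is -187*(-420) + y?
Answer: 78572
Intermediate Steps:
-187*(-420) + y = -187*(-420) + 32 = 78540 + 32 = 78572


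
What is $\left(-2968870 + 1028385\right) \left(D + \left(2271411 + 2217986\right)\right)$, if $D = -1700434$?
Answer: $-5411940867055$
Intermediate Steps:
$\left(-2968870 + 1028385\right) \left(D + \left(2271411 + 2217986\right)\right) = \left(-2968870 + 1028385\right) \left(-1700434 + \left(2271411 + 2217986\right)\right) = - 1940485 \left(-1700434 + 4489397\right) = \left(-1940485\right) 2788963 = -5411940867055$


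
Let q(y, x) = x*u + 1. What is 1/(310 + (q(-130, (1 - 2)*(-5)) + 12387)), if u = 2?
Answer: 1/12708 ≈ 7.8691e-5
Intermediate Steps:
q(y, x) = 1 + 2*x (q(y, x) = x*2 + 1 = 2*x + 1 = 1 + 2*x)
1/(310 + (q(-130, (1 - 2)*(-5)) + 12387)) = 1/(310 + ((1 + 2*((1 - 2)*(-5))) + 12387)) = 1/(310 + ((1 + 2*(-1*(-5))) + 12387)) = 1/(310 + ((1 + 2*5) + 12387)) = 1/(310 + ((1 + 10) + 12387)) = 1/(310 + (11 + 12387)) = 1/(310 + 12398) = 1/12708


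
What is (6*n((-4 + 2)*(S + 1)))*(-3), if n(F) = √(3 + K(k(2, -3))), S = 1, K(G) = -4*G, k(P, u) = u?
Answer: -18*√15 ≈ -69.714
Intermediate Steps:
n(F) = √15 (n(F) = √(3 - 4*(-3)) = √(3 + 12) = √15)
(6*n((-4 + 2)*(S + 1)))*(-3) = (6*√15)*(-3) = -18*√15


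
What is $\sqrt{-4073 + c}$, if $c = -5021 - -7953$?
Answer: $i \sqrt{1141} \approx 33.779 i$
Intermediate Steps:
$c = 2932$ ($c = -5021 + 7953 = 2932$)
$\sqrt{-4073 + c} = \sqrt{-4073 + 2932} = \sqrt{-1141} = i \sqrt{1141}$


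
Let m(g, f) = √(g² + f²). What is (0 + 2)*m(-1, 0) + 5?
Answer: 7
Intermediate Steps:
m(g, f) = √(f² + g²)
(0 + 2)*m(-1, 0) + 5 = (0 + 2)*√(0² + (-1)²) + 5 = 2*√(0 + 1) + 5 = 2*√1 + 5 = 2*1 + 5 = 2 + 5 = 7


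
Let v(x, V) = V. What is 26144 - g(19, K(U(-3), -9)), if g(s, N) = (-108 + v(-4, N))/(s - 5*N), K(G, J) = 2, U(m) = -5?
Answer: 235402/9 ≈ 26156.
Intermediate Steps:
g(s, N) = (-108 + N)/(s - 5*N)
26144 - g(19, K(U(-3), -9)) = 26144 - (108 - 1*2)/(-1*19 + 5*2) = 26144 - (108 - 2)/(-19 + 10) = 26144 - 106/(-9) = 26144 - (-1)*106/9 = 26144 - 1*(-106/9) = 26144 + 106/9 = 235402/9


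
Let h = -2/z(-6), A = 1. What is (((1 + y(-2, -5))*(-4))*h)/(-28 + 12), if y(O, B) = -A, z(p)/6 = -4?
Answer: 0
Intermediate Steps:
z(p) = -24 (z(p) = 6*(-4) = -24)
y(O, B) = -1 (y(O, B) = -1*1 = -1)
h = 1/12 (h = -2/(-24) = -2*(-1/24) = 1/12 ≈ 0.083333)
(((1 + y(-2, -5))*(-4))*h)/(-28 + 12) = (((1 - 1)*(-4))*(1/12))/(-28 + 12) = ((0*(-4))*(1/12))/(-16) = (0*(1/12))*(-1/16) = 0*(-1/16) = 0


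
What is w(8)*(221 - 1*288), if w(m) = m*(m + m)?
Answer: -8576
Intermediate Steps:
w(m) = 2*m**2 (w(m) = m*(2*m) = 2*m**2)
w(8)*(221 - 1*288) = (2*8**2)*(221 - 1*288) = (2*64)*(221 - 288) = 128*(-67) = -8576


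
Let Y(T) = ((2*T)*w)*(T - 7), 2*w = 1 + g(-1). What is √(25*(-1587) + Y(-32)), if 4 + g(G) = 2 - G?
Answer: 115*I*√3 ≈ 199.19*I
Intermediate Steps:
g(G) = -2 - G (g(G) = -4 + (2 - G) = -2 - G)
w = 0 (w = (1 + (-2 - 1*(-1)))/2 = (1 + (-2 + 1))/2 = (1 - 1)/2 = (½)*0 = 0)
Y(T) = 0 (Y(T) = ((2*T)*0)*(T - 7) = 0*(-7 + T) = 0)
√(25*(-1587) + Y(-32)) = √(25*(-1587) + 0) = √(-39675 + 0) = √(-39675) = 115*I*√3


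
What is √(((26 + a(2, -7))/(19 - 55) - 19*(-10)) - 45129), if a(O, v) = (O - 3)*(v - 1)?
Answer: I*√1617838/6 ≈ 211.99*I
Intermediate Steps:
a(O, v) = (-1 + v)*(-3 + O) (a(O, v) = (-3 + O)*(-1 + v) = (-1 + v)*(-3 + O))
√(((26 + a(2, -7))/(19 - 55) - 19*(-10)) - 45129) = √(((26 + (3 - 1*2 - 3*(-7) + 2*(-7)))/(19 - 55) - 19*(-10)) - 45129) = √(((26 + (3 - 2 + 21 - 14))/(-36) + 190) - 45129) = √(((26 + 8)*(-1/36) + 190) - 45129) = √((34*(-1/36) + 190) - 45129) = √((-17/18 + 190) - 45129) = √(3403/18 - 45129) = √(-808919/18) = I*√1617838/6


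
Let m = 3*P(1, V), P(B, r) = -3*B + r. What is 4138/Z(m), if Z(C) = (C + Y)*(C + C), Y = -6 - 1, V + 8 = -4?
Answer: 2069/2340 ≈ 0.88419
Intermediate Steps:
V = -12 (V = -8 - 4 = -12)
P(B, r) = r - 3*B
Y = -7
m = -45 (m = 3*(-12 - 3*1) = 3*(-12 - 3) = 3*(-15) = -45)
Z(C) = 2*C*(-7 + C) (Z(C) = (C - 7)*(C + C) = (-7 + C)*(2*C) = 2*C*(-7 + C))
4138/Z(m) = 4138/((2*(-45)*(-7 - 45))) = 4138/((2*(-45)*(-52))) = 4138/4680 = 4138*(1/4680) = 2069/2340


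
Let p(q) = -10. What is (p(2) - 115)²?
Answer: 15625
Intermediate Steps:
(p(2) - 115)² = (-10 - 115)² = (-125)² = 15625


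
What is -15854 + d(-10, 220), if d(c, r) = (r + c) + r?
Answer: -15424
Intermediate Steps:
d(c, r) = c + 2*r (d(c, r) = (c + r) + r = c + 2*r)
-15854 + d(-10, 220) = -15854 + (-10 + 2*220) = -15854 + (-10 + 440) = -15854 + 430 = -15424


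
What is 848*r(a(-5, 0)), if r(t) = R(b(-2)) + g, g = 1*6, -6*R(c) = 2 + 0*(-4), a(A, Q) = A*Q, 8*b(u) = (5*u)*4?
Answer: 14416/3 ≈ 4805.3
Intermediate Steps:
b(u) = 5*u/2 (b(u) = ((5*u)*4)/8 = (20*u)/8 = 5*u/2)
R(c) = -⅓ (R(c) = -(2 + 0*(-4))/6 = -(2 + 0)/6 = -⅙*2 = -⅓)
g = 6
r(t) = 17/3 (r(t) = -⅓ + 6 = 17/3)
848*r(a(-5, 0)) = 848*(17/3) = 14416/3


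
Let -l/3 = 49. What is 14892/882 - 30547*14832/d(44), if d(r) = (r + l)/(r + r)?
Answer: 56902465330/147 ≈ 3.8709e+8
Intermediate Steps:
l = -147 (l = -3*49 = -147)
d(r) = (-147 + r)/(2*r) (d(r) = (r - 147)/(r + r) = (-147 + r)/((2*r)) = (-147 + r)*(1/(2*r)) = (-147 + r)/(2*r))
14892/882 - 30547*14832/d(44) = 14892/882 - 30547*1305216/(-147 + 44) = 14892*(1/882) - 30547/(((½)*(1/44)*(-103))*(1/14832)) = 2482/147 - 30547/((-103/88*1/14832)) = 2482/147 - 30547/(-1/12672) = 2482/147 - 30547*(-12672) = 2482/147 + 387091584 = 56902465330/147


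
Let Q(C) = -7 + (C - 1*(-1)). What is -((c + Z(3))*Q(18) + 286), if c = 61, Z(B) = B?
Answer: -1054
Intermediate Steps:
Q(C) = -6 + C (Q(C) = -7 + (C + 1) = -7 + (1 + C) = -6 + C)
-((c + Z(3))*Q(18) + 286) = -((61 + 3)*(-6 + 18) + 286) = -(64*12 + 286) = -(768 + 286) = -1*1054 = -1054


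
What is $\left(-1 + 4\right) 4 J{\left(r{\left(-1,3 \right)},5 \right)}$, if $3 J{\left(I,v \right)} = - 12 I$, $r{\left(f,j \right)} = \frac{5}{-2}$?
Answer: $120$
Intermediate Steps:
$r{\left(f,j \right)} = - \frac{5}{2}$ ($r{\left(f,j \right)} = 5 \left(- \frac{1}{2}\right) = - \frac{5}{2}$)
$J{\left(I,v \right)} = - 4 I$ ($J{\left(I,v \right)} = \frac{\left(-12\right) I}{3} = - 4 I$)
$\left(-1 + 4\right) 4 J{\left(r{\left(-1,3 \right)},5 \right)} = \left(-1 + 4\right) 4 \left(\left(-4\right) \left(- \frac{5}{2}\right)\right) = 3 \cdot 4 \cdot 10 = 12 \cdot 10 = 120$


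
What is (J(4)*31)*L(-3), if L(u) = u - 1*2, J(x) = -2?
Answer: 310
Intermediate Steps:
L(u) = -2 + u (L(u) = u - 2 = -2 + u)
(J(4)*31)*L(-3) = (-2*31)*(-2 - 3) = -62*(-5) = 310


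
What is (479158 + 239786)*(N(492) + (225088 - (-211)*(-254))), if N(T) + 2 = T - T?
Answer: 123293144448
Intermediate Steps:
N(T) = -2 (N(T) = -2 + (T - T) = -2 + 0 = -2)
(479158 + 239786)*(N(492) + (225088 - (-211)*(-254))) = (479158 + 239786)*(-2 + (225088 - (-211)*(-254))) = 718944*(-2 + (225088 - 1*53594)) = 718944*(-2 + (225088 - 53594)) = 718944*(-2 + 171494) = 718944*171492 = 123293144448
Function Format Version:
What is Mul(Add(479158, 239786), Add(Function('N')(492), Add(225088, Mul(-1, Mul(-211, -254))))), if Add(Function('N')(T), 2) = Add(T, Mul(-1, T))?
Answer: 123293144448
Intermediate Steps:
Function('N')(T) = -2 (Function('N')(T) = Add(-2, Add(T, Mul(-1, T))) = Add(-2, 0) = -2)
Mul(Add(479158, 239786), Add(Function('N')(492), Add(225088, Mul(-1, Mul(-211, -254))))) = Mul(Add(479158, 239786), Add(-2, Add(225088, Mul(-1, Mul(-211, -254))))) = Mul(718944, Add(-2, Add(225088, Mul(-1, 53594)))) = Mul(718944, Add(-2, Add(225088, -53594))) = Mul(718944, Add(-2, 171494)) = Mul(718944, 171492) = 123293144448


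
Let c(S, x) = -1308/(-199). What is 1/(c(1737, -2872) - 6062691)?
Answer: -199/1206474201 ≈ -1.6494e-7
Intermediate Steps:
c(S, x) = 1308/199 (c(S, x) = -1308*(-1/199) = 1308/199)
1/(c(1737, -2872) - 6062691) = 1/(1308/199 - 6062691) = 1/(-1206474201/199) = -199/1206474201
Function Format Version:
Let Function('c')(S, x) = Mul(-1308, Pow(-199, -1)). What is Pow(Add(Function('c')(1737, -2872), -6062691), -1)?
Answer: Rational(-199, 1206474201) ≈ -1.6494e-7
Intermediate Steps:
Function('c')(S, x) = Rational(1308, 199) (Function('c')(S, x) = Mul(-1308, Rational(-1, 199)) = Rational(1308, 199))
Pow(Add(Function('c')(1737, -2872), -6062691), -1) = Pow(Add(Rational(1308, 199), -6062691), -1) = Pow(Rational(-1206474201, 199), -1) = Rational(-199, 1206474201)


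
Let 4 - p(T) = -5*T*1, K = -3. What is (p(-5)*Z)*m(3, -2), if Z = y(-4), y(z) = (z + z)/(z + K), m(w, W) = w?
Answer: -72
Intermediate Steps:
y(z) = 2*z/(-3 + z) (y(z) = (z + z)/(z - 3) = (2*z)/(-3 + z) = 2*z/(-3 + z))
p(T) = 4 + 5*T (p(T) = 4 - (-5*T) = 4 - (-5)*T = 4 + 5*T)
Z = 8/7 (Z = 2*(-4)/(-3 - 4) = 2*(-4)/(-7) = 2*(-4)*(-1/7) = 8/7 ≈ 1.1429)
(p(-5)*Z)*m(3, -2) = ((4 + 5*(-5))*(8/7))*3 = ((4 - 25)*(8/7))*3 = -21*8/7*3 = -24*3 = -72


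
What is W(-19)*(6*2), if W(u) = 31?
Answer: 372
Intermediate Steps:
W(-19)*(6*2) = 31*(6*2) = 31*12 = 372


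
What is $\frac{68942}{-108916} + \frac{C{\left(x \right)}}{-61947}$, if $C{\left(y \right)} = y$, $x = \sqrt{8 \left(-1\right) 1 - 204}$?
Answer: $- \frac{34471}{54458} - \frac{2 i \sqrt{53}}{61947} \approx -0.63298 - 0.00023504 i$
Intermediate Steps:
$x = 2 i \sqrt{53}$ ($x = \sqrt{\left(-8\right) 1 - 204} = \sqrt{-8 - 204} = \sqrt{-212} = 2 i \sqrt{53} \approx 14.56 i$)
$\frac{68942}{-108916} + \frac{C{\left(x \right)}}{-61947} = \frac{68942}{-108916} + \frac{2 i \sqrt{53}}{-61947} = 68942 \left(- \frac{1}{108916}\right) + 2 i \sqrt{53} \left(- \frac{1}{61947}\right) = - \frac{34471}{54458} - \frac{2 i \sqrt{53}}{61947}$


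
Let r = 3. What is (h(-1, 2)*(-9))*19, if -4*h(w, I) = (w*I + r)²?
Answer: 171/4 ≈ 42.750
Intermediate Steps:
h(w, I) = -(3 + I*w)²/4 (h(w, I) = -(w*I + 3)²/4 = -(I*w + 3)²/4 = -(3 + I*w)²/4)
(h(-1, 2)*(-9))*19 = (-(3 + 2*(-1))²/4*(-9))*19 = (-(3 - 2)²/4*(-9))*19 = (-¼*1²*(-9))*19 = (-¼*1*(-9))*19 = -¼*(-9)*19 = (9/4)*19 = 171/4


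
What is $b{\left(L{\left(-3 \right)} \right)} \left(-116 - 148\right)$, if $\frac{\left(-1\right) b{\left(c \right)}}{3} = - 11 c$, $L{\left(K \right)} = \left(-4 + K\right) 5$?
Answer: $304920$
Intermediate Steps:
$L{\left(K \right)} = -20 + 5 K$
$b{\left(c \right)} = 33 c$ ($b{\left(c \right)} = - 3 \left(- 11 c\right) = 33 c$)
$b{\left(L{\left(-3 \right)} \right)} \left(-116 - 148\right) = 33 \left(-20 + 5 \left(-3\right)\right) \left(-116 - 148\right) = 33 \left(-20 - 15\right) \left(-264\right) = 33 \left(-35\right) \left(-264\right) = \left(-1155\right) \left(-264\right) = 304920$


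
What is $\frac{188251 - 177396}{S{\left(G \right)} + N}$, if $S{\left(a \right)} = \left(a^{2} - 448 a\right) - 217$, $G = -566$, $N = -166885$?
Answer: $\frac{835}{31294} \approx 0.026682$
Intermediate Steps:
$S{\left(a \right)} = -217 + a^{2} - 448 a$
$\frac{188251 - 177396}{S{\left(G \right)} + N} = \frac{188251 - 177396}{\left(-217 + \left(-566\right)^{2} - -253568\right) - 166885} = \frac{10855}{\left(-217 + 320356 + 253568\right) - 166885} = \frac{10855}{573707 - 166885} = \frac{10855}{406822} = 10855 \cdot \frac{1}{406822} = \frac{835}{31294}$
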